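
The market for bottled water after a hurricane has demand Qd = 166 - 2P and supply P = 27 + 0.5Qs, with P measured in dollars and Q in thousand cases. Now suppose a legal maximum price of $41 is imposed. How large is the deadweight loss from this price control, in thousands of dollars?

392

Rearranging supply gives Qs = 2P - 54. Equilibrium: 166 - 2P = 2P - 54, so 220 = 4P and P* = 55, Q* = 56.
The ceiling of 41 is below the equilibrium price 55, so it binds.
At P = 41: Qd = 166 - 2·41 = 84 and Qs = 2·41 - 54 = 28.
Quantity traded falls to 28. At Q = 28 the demand price is (166 - 28)/2 = 69 and the supply price is (54 + 28)/2 = 41.
Deadweight loss = ½ · (69 - 41) · (56 - 28) = ½ · 28 · 28 = 392.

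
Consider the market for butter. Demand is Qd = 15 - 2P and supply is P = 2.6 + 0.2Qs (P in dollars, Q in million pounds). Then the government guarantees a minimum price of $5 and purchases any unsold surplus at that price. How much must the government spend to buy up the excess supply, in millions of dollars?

Rearranging supply gives Qs = 5P - 13. Setting quantity demanded equal to quantity supplied, 15 - 2P = 5P - 13, gives P* = 4 and Q* = 7.
Since 5 > 4, the floor is binding.
At P = 5: Qd = 15 - 2·5 = 5 and Qs = 5·5 - 13 = 12.
Surplus = Qs - Qd = 7.
Government expenditure = surplus × support price = 7 × 5 = 35.

35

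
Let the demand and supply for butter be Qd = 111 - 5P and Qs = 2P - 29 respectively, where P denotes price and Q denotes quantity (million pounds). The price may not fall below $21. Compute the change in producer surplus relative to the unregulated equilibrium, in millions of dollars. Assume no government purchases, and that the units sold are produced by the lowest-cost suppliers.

-0.25

Without the control the market clears where 111 - 5P = 2P - 29, i.e. P* = 20 and Q* = 11.
Because the floor (21) lies above the market-clearing price, it is binding.
At P = 21: Qd = 111 - 5·21 = 6 and Qs = 2·21 - 29 = 13.
Producer surplus without the control is ½ · (20 - 14.5) · 11 = 30.25.
With the floor, 6 units are sold at 21. The supply price at Q = 6 is 17.5, so PS = ½ · [(21 - 14.5) + (21 - 17.5)] · 6 = 30.
Change in producer surplus = 30 - 30.25 = -0.25.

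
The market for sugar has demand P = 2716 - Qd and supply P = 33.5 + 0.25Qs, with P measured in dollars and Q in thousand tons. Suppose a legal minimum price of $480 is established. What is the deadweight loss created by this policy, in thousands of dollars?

0

Rearranging demand gives Qd = 2716 - P; rearranging supply gives Qs = 4P - 134. Setting quantity demanded equal to quantity supplied, 2716 - P = 4P - 134, gives P* = 570 and Q* = 2146.
Since 480 is below P* = 570, the floor does not bind and the free-market outcome prevails.
Since the control does not bind, no trades are prevented and deadweight loss is zero.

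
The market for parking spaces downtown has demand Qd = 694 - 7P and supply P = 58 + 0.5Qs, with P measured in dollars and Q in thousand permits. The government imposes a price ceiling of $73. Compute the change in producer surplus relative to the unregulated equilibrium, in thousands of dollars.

Rearranging supply gives Qs = 2P - 116. Setting quantity demanded equal to quantity supplied, 694 - 7P = 2P - 116, gives P* = 90 and Q* = 64.
The ceiling of 73 is below the equilibrium price 90, so it binds.
At P = 73: Qd = 694 - 7·73 = 183 and Qs = 2·73 - 116 = 30.
Producer surplus without the control is ½ · (90 - 58) · 64 = 1024.
With the ceiling, producers sell 30 units at 73, so PS = ½ · (73 - 58) · 30 = 225.
Change in producer surplus = 225 - 1024 = -799.

-799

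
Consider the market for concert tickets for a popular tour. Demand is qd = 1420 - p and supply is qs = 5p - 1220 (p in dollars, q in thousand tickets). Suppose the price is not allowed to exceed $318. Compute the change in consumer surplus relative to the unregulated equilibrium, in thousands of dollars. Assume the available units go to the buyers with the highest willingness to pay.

-140910

Setting quantity demanded equal to quantity supplied, 1420 - p = 5p - 1220, gives p* = 440 and q* = 980.
Since 318 < 440, the ceiling is binding.
At p = 318: qd = 1420 - 318 = 1102 and qs = 5·318 - 1220 = 370.
Consumer surplus without the control is ½ · (1420 - 440) · 980 = 480200.
With the ceiling, 370 units are sold at 318 (assume they go to the highest-value buyers). The demand price at q = 370 is 1050, so CS = ½ · [(1420 - 318) + (1050 - 318)] · 370 = 339290.
Change in consumer surplus = 339290 - 480200 = -140910.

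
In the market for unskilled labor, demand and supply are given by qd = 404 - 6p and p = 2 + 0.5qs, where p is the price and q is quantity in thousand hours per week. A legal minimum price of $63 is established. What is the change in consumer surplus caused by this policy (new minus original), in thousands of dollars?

-744

Rearranging supply gives qs = 2p - 4. Setting quantity demanded equal to quantity supplied, 404 - 6p = 2p - 4, gives p* = 51 and q* = 98.
Because the floor (63) lies above the market-clearing price, it is binding.
At p = 63: qd = 404 - 6·63 = 26 and qs = 2·63 - 4 = 122.
Consumer surplus without the control is ½ · (202/3 - 51) · 98 = 2401/3.
With the floor, consumers buy 26 units at 63, so CS = ½ · (202/3 - 63) · 26 = 169/3.
Change in consumer surplus = 169/3 - 2401/3 = -744.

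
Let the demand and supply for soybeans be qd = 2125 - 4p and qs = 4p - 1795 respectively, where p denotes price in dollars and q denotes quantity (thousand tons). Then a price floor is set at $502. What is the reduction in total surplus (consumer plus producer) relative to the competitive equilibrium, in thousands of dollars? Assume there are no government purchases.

In a free market, 2125 - 4p = 4p - 1795 gives the equilibrium p* = 490, q* = 165.
The floor of 502 is above the equilibrium price 490, so it binds.
At p = 502: qd = 2125 - 4·502 = 117 and qs = 4·502 - 1795 = 213.
Quantity traded falls to 117. At q = 117 the demand price is (2125 - 117)/4 = 502 and the supply price is (1795 + 117)/4 = 478.
Deadweight loss = ½ · (502 - 478) · (165 - 117) = ½ · 24 · 48 = 576.

576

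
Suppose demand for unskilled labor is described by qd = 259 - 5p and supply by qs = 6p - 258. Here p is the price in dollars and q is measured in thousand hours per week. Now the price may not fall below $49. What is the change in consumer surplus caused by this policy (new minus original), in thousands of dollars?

-38

Equilibrium: 259 - 5p = 6p - 258, so 517 = 11p and p* = 47, q* = 24.
Because the floor (49) lies above the market-clearing price, it is binding.
At p = 49: qd = 259 - 5·49 = 14 and qs = 6·49 - 258 = 36.
Consumer surplus without the control is ½ · (51.8 - 47) · 24 = 57.6.
With the floor, consumers buy 14 units at 49, so CS = ½ · (51.8 - 49) · 14 = 19.6.
Change in consumer surplus = 19.6 - 57.6 = -38.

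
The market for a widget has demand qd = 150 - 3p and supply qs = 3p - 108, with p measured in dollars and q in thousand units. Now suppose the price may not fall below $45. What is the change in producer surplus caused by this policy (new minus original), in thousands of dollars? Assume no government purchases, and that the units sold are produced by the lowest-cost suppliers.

Equilibrium: 150 - 3p = 3p - 108, so 258 = 6p and p* = 43, q* = 21.
The floor of 45 is above the equilibrium price 43, so it binds.
At p = 45: qd = 150 - 3·45 = 15 and qs = 3·45 - 108 = 27.
Producer surplus without the control is ½ · (43 - 36) · 21 = 73.5.
With the floor, 15 units are sold at 45. The supply price at q = 15 is 41, so PS = ½ · [(45 - 36) + (45 - 41)] · 15 = 97.5.
Change in producer surplus = 97.5 - 73.5 = 24.

24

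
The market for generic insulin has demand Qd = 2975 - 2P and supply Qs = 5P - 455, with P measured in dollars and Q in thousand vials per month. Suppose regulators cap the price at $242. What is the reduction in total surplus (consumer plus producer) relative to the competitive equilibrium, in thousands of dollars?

In a free market, 2975 - 2P = 5P - 455 gives the equilibrium P* = 490, Q* = 1995.
Since 242 < 490, the ceiling is binding.
At P = 242: Qd = 2975 - 2·242 = 2491 and Qs = 5·242 - 455 = 755.
Quantity traded falls to 755. At Q = 755 the demand price is (2975 - 755)/2 = 1110 and the supply price is (455 + 755)/5 = 242.
Deadweight loss = ½ · (1110 - 242) · (1995 - 755) = ½ · 868 · 1240 = 538160.

538160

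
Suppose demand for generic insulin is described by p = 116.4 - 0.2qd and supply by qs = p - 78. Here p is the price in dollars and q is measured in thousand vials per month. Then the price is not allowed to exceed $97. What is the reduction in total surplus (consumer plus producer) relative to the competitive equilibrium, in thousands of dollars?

101.4

Rearranging demand gives qd = 582 - 5p. In a free market, 582 - 5p = p - 78 gives the equilibrium p* = 110, q* = 32.
The ceiling of 97 is below the equilibrium price 110, so it binds.
At p = 97: qd = 582 - 5·97 = 97 and qs = 97 - 78 = 19.
Quantity traded falls to 19. At q = 19 the demand price is (582 - 19)/5 = 112.6 and the supply price is 78 + 19 = 97.
Deadweight loss = ½ · (112.6 - 97) · (32 - 19) = ½ · 15.6 · 13 = 101.4.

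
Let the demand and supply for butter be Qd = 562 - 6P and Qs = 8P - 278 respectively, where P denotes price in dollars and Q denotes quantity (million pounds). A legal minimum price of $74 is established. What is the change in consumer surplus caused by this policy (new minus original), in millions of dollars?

Setting quantity demanded equal to quantity supplied, 562 - 6P = 8P - 278, gives P* = 60 and Q* = 202.
Since 74 > 60, the floor is binding.
At P = 74: Qd = 562 - 6·74 = 118 and Qs = 8·74 - 278 = 314.
Consumer surplus without the control is ½ · (281/3 - 60) · 202 = 10201/3.
With the floor, consumers buy 118 units at 74, so CS = ½ · (281/3 - 74) · 118 = 3481/3.
Change in consumer surplus = 3481/3 - 10201/3 = -2240.

-2240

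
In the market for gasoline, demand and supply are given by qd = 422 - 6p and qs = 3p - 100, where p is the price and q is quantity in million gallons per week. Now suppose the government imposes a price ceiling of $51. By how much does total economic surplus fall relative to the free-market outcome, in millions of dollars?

Equilibrium: 422 - 6p = 3p - 100, so 522 = 9p and p* = 58, q* = 74.
The ceiling of 51 is below the equilibrium price 58, so it binds.
At p = 51: qd = 422 - 6·51 = 116 and qs = 3·51 - 100 = 53.
Quantity traded falls to 53. At q = 53 the demand price is (422 - 53)/6 = 61.5 and the supply price is (100 + 53)/3 = 51.
Deadweight loss = ½ · (61.5 - 51) · (74 - 53) = ½ · 10.5 · 21 = 110.25.

110.25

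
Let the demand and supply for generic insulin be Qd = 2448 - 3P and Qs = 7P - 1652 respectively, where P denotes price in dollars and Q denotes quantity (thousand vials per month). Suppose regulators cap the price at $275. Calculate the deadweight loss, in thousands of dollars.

212625

Setting quantity demanded equal to quantity supplied, 2448 - 3P = 7P - 1652, gives P* = 410 and Q* = 1218.
Because the ceiling (275) lies below the market-clearing price, it is binding.
At P = 275: Qd = 2448 - 3·275 = 1623 and Qs = 7·275 - 1652 = 273.
Quantity traded falls to 273. At Q = 273 the demand price is (2448 - 273)/3 = 725 and the supply price is (1652 + 273)/7 = 275.
Deadweight loss = ½ · (725 - 275) · (1218 - 273) = ½ · 450 · 945 = 212625.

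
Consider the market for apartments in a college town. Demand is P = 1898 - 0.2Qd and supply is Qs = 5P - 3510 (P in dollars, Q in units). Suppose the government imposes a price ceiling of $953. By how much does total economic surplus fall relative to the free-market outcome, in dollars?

Rearranging demand gives Qd = 9490 - 5P. Equilibrium: 9490 - 5P = 5P - 3510, so 13000 = 10P and P* = 1300, Q* = 2990.
The ceiling of 953 is below the equilibrium price 1300, so it binds.
At P = 953: Qd = 9490 - 5·953 = 4725 and Qs = 5·953 - 3510 = 1255.
Quantity traded falls to 1255. At Q = 1255 the demand price is (9490 - 1255)/5 = 1647 and the supply price is (3510 + 1255)/5 = 953.
Deadweight loss = ½ · (1647 - 953) · (2990 - 1255) = ½ · 694 · 1735 = 602045.

602045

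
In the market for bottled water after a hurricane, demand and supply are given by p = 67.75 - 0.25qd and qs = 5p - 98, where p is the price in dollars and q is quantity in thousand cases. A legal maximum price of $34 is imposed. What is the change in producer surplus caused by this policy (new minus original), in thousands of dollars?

-626.5

Rearranging demand gives qd = 271 - 4p. Without the control the market clears where 271 - 4p = 5p - 98, i.e. p* = 41 and q* = 107.
Since 34 < 41, the ceiling is binding.
At p = 34: qd = 271 - 4·34 = 135 and qs = 5·34 - 98 = 72.
Producer surplus without the control is ½ · (41 - 19.6) · 107 = 1144.9.
With the ceiling, producers sell 72 units at 34, so PS = ½ · (34 - 19.6) · 72 = 518.4.
Change in producer surplus = 518.4 - 1144.9 = -626.5.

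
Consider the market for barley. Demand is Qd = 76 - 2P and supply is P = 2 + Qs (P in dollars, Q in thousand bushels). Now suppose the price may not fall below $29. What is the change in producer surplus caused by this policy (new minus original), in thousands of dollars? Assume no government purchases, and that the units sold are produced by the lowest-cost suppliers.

36

Rearranging supply gives Qs = P - 2. Equilibrium: 76 - 2P = P - 2, so 78 = 3P and P* = 26, Q* = 24.
Since 29 > 26, the floor is binding.
At P = 29: Qd = 76 - 2·29 = 18 and Qs = 29 - 2 = 27.
Producer surplus without the control is ½ · (26 - 2) · 24 = 288.
With the floor, 18 units are sold at 29. The supply price at Q = 18 is 20, so PS = ½ · [(29 - 2) + (29 - 20)] · 18 = 324.
Change in producer surplus = 324 - 288 = 36.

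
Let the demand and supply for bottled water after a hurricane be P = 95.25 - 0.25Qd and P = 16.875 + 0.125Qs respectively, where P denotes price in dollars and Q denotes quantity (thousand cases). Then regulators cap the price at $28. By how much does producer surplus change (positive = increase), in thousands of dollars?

-2235

Rearranging demand gives Qd = 381 - 4P; rearranging supply gives Qs = 8P - 135. Setting quantity demanded equal to quantity supplied, 381 - 4P = 8P - 135, gives P* = 43 and Q* = 209.
The ceiling of 28 is below the equilibrium price 43, so it binds.
At P = 28: Qd = 381 - 4·28 = 269 and Qs = 8·28 - 135 = 89.
Producer surplus without the control is ½ · (43 - 16.875) · 209 = 2730.0625.
With the ceiling, producers sell 89 units at 28, so PS = ½ · (28 - 16.875) · 89 = 495.0625.
Change in producer surplus = 495.0625 - 2730.0625 = -2235.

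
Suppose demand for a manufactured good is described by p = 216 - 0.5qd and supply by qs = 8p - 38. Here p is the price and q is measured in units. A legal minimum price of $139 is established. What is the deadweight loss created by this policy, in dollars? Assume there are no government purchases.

10580

Rearranging demand gives qd = 432 - 2p. Equilibrium: 432 - 2p = 8p - 38, so 470 = 10p and p* = 47, q* = 338.
Since 139 > 47, the floor is binding.
At p = 139: qd = 432 - 2·139 = 154 and qs = 8·139 - 38 = 1074.
Quantity traded falls to 154. At q = 154 the demand price is (432 - 154)/2 = 139 and the supply price is (38 + 154)/8 = 24.
Deadweight loss = ½ · (139 - 24) · (338 - 154) = ½ · 115 · 184 = 10580.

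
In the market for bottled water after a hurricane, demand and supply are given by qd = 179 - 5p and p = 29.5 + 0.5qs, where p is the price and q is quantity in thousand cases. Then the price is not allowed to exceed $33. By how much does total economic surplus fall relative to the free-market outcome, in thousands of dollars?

Rearranging supply gives qs = 2p - 59. Without the control the market clears where 179 - 5p = 2p - 59, i.e. p* = 34 and q* = 9.
Because the ceiling (33) lies below the market-clearing price, it is binding.
At p = 33: qd = 179 - 5·33 = 14 and qs = 2·33 - 59 = 7.
Quantity traded falls to 7. At q = 7 the demand price is (179 - 7)/5 = 34.4 and the supply price is (59 + 7)/2 = 33.
Deadweight loss = ½ · (34.4 - 33) · (9 - 7) = ½ · 1.4 · 2 = 1.4.

1.4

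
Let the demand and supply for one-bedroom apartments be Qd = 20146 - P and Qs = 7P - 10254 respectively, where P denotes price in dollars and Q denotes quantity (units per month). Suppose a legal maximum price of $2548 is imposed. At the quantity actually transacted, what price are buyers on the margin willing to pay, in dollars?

Setting quantity demanded equal to quantity supplied, 20146 - P = 7P - 10254, gives P* = 3800 and Q* = 16346.
The ceiling of 2548 is below the equilibrium price 3800, so it binds.
At P = 2548: Qd = 20146 - 2548 = 17598 and Qs = 7·2548 - 10254 = 7582.
Only 7582 units reach the market. On the demand curve, the marginal buyer's willingness to pay at Q = 7582 is (20146 - 7582) = 12564.

12564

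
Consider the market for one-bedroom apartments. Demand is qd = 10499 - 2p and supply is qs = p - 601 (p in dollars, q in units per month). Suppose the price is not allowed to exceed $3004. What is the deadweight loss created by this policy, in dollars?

363312

In a free market, 10499 - 2p = p - 601 gives the equilibrium p* = 3700, q* = 3099.
The ceiling of 3004 is below the equilibrium price 3700, so it binds.
At p = 3004: qd = 10499 - 2·3004 = 4491 and qs = 3004 - 601 = 2403.
Quantity traded falls to 2403. At q = 2403 the demand price is (10499 - 2403)/2 = 4048 and the supply price is 601 + 2403 = 3004.
Deadweight loss = ½ · (4048 - 3004) · (3099 - 2403) = ½ · 1044 · 696 = 363312.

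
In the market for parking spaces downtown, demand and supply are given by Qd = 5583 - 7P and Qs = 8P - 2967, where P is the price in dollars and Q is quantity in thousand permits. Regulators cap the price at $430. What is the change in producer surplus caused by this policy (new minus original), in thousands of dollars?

Setting quantity demanded equal to quantity supplied, 5583 - 7P = 8P - 2967, gives P* = 570 and Q* = 1593.
The ceiling of 430 is below the equilibrium price 570, so it binds.
At P = 430: Qd = 5583 - 7·430 = 2573 and Qs = 8·430 - 2967 = 473.
Producer surplus without the control is ½ · (570 - 370.875) · 1593 = 158603.0625.
With the ceiling, producers sell 473 units at 430, so PS = ½ · (430 - 370.875) · 473 = 13983.0625.
Change in producer surplus = 13983.0625 - 158603.0625 = -144620.

-144620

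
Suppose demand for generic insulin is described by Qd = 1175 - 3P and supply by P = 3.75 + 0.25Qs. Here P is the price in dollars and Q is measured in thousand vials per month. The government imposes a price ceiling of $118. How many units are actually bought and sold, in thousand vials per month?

Rearranging supply gives Qs = 4P - 15. In a free market, 1175 - 3P = 4P - 15 gives the equilibrium P* = 170, Q* = 665.
Since 118 < 170, the ceiling is binding.
At P = 118: Qd = 1175 - 3·118 = 821 and Qs = 4·118 - 15 = 457.
The quantity actually transacted is the short side, supply: 457.

457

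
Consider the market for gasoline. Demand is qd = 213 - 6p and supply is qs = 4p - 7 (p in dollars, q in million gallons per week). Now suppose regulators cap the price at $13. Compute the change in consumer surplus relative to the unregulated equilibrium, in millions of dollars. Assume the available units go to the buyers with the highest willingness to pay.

297

Without the control the market clears where 213 - 6p = 4p - 7, i.e. p* = 22 and q* = 81.
Because the ceiling (13) lies below the market-clearing price, it is binding.
At p = 13: qd = 213 - 6·13 = 135 and qs = 4·13 - 7 = 45.
Consumer surplus without the control is ½ · (35.5 - 22) · 81 = 546.75.
With the ceiling, 45 units are sold at 13 (assume they go to the highest-value buyers). The demand price at q = 45 is 28, so CS = ½ · [(35.5 - 13) + (28 - 13)] · 45 = 843.75.
Change in consumer surplus = 843.75 - 546.75 = 297.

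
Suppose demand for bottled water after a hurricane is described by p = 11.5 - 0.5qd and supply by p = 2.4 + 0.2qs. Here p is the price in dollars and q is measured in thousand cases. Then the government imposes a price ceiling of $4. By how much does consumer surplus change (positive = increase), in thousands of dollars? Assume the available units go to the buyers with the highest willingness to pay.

1.75

Rearranging demand gives qd = 23 - 2p; rearranging supply gives qs = 5p - 12. Equilibrium: 23 - 2p = 5p - 12, so 35 = 7p and p* = 5, q* = 13.
The ceiling of 4 is below the equilibrium price 5, so it binds.
At p = 4: qd = 23 - 2·4 = 15 and qs = 5·4 - 12 = 8.
Consumer surplus without the control is ½ · (11.5 - 5) · 13 = 42.25.
With the ceiling, 8 units are sold at 4 (assume they go to the highest-value buyers). The demand price at q = 8 is 7.5, so CS = ½ · [(11.5 - 4) + (7.5 - 4)] · 8 = 44.
Change in consumer surplus = 44 - 42.25 = 1.75.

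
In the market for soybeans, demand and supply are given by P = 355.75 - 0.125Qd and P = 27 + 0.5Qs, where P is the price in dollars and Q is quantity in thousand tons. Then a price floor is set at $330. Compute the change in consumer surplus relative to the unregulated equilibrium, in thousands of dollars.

-14640

Rearranging demand gives Qd = 2846 - 8P; rearranging supply gives Qs = 2P - 54. Setting quantity demanded equal to quantity supplied, 2846 - 8P = 2P - 54, gives P* = 290 and Q* = 526.
The floor of 330 is above the equilibrium price 290, so it binds.
At P = 330: Qd = 2846 - 8·330 = 206 and Qs = 2·330 - 54 = 606.
Consumer surplus without the control is ½ · (355.75 - 290) · 526 = 17292.25.
With the floor, consumers buy 206 units at 330, so CS = ½ · (355.75 - 330) · 206 = 2652.25.
Change in consumer surplus = 2652.25 - 17292.25 = -14640.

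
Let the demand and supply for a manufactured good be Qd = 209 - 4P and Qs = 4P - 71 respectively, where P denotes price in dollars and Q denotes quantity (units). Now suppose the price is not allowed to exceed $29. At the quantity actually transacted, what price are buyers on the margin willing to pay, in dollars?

Setting quantity demanded equal to quantity supplied, 209 - 4P = 4P - 71, gives P* = 35 and Q* = 69.
Since 29 < 35, the ceiling is binding.
At P = 29: Qd = 209 - 4·29 = 93 and Qs = 4·29 - 71 = 45.
Only 45 units reach the market. On the demand curve, the marginal buyer's willingness to pay at Q = 45 is (209 - 45)/4 = 41.

41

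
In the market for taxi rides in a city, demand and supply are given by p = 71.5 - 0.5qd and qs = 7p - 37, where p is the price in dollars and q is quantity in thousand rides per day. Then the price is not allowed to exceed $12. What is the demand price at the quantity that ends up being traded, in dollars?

Rearranging demand gives qd = 143 - 2p. Without the control the market clears where 143 - 2p = 7p - 37, i.e. p* = 20 and q* = 103.
Because the ceiling (12) lies below the market-clearing price, it is binding.
At p = 12: qd = 143 - 2·12 = 119 and qs = 7·12 - 37 = 47.
Only 47 units reach the market. On the demand curve, the marginal buyer's willingness to pay at q = 47 is (143 - 47)/2 = 48.

48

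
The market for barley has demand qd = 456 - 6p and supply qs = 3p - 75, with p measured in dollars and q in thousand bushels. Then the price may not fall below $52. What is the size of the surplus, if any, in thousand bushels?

0

In a free market, 456 - 6p = 3p - 75 gives the equilibrium p* = 59, q* = 102.
Since 52 is below p* = 59, the floor does not bind and the free-market outcome prevails.
Since the control does not bind, there is no surplus.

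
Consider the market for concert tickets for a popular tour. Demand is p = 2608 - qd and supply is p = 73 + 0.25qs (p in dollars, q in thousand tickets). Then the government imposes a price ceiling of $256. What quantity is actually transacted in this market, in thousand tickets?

Rearranging demand gives qd = 2608 - p; rearranging supply gives qs = 4p - 292. Equilibrium: 2608 - p = 4p - 292, so 2900 = 5p and p* = 580, q* = 2028.
Because the ceiling (256) lies below the market-clearing price, it is binding.
At p = 256: qd = 2608 - 256 = 2352 and qs = 4·256 - 292 = 732.
The quantity actually transacted is the short side, supply: 732.

732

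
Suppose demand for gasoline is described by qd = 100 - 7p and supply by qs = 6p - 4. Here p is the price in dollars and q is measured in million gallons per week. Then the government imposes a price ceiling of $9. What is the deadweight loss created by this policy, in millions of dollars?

Equilibrium: 100 - 7p = 6p - 4, so 104 = 13p and p* = 8, q* = 44.
The ceiling of 9 is above the equilibrium price 8, so it is not binding; the market clears at p* = 8, q* = 44.
Since the control does not bind, no trades are prevented and deadweight loss is zero.

0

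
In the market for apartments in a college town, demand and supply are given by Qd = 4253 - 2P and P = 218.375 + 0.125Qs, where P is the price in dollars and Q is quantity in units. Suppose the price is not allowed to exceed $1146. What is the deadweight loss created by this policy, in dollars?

Rearranging supply gives Qs = 8P - 1747. Setting quantity demanded equal to quantity supplied, 4253 - 2P = 8P - 1747, gives P* = 600 and Q* = 3053.
Since 1146 is above P* = 600, the ceiling does not bind and the free-market outcome prevails.
Since the control does not bind, no trades are prevented and deadweight loss is zero.

0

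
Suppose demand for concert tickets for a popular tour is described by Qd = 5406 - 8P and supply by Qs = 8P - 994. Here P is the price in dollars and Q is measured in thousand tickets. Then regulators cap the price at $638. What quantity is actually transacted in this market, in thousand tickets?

2206

Without the control the market clears where 5406 - 8P = 8P - 994, i.e. P* = 400 and Q* = 2206.
The ceiling of 638 is above the equilibrium price 400, so it is not binding; the market clears at P* = 400, Q* = 2206.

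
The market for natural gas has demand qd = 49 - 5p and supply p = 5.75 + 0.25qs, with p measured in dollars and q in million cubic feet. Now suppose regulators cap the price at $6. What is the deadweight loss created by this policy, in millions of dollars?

Rearranging supply gives qs = 4p - 23. In a free market, 49 - 5p = 4p - 23 gives the equilibrium p* = 8, q* = 9.
The ceiling of 6 is below the equilibrium price 8, so it binds.
At p = 6: qd = 49 - 5·6 = 19 and qs = 4·6 - 23 = 1.
Quantity traded falls to 1. At q = 1 the demand price is (49 - 1)/5 = 9.6 and the supply price is (23 + 1)/4 = 6.
Deadweight loss = ½ · (9.6 - 6) · (9 - 1) = ½ · 3.6 · 8 = 14.4.

14.4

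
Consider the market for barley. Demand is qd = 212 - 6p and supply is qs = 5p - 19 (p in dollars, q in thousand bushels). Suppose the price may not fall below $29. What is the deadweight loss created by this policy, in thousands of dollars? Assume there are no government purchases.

422.4

Setting quantity demanded equal to quantity supplied, 212 - 6p = 5p - 19, gives p* = 21 and q* = 86.
The floor of 29 is above the equilibrium price 21, so it binds.
At p = 29: qd = 212 - 6·29 = 38 and qs = 5·29 - 19 = 126.
Quantity traded falls to 38. At q = 38 the demand price is (212 - 38)/6 = 29 and the supply price is (19 + 38)/5 = 11.4.
Deadweight loss = ½ · (29 - 11.4) · (86 - 38) = ½ · 17.6 · 48 = 422.4.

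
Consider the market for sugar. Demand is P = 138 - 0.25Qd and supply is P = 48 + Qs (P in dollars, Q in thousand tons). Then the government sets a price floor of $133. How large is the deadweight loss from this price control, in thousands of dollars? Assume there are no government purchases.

1690

Rearranging demand gives Qd = 552 - 4P; rearranging supply gives Qs = P - 48. Without the control the market clears where 552 - 4P = P - 48, i.e. P* = 120 and Q* = 72.
Since 133 > 120, the floor is binding.
At P = 133: Qd = 552 - 4·133 = 20 and Qs = 133 - 48 = 85.
Quantity traded falls to 20. At Q = 20 the demand price is (552 - 20)/4 = 133 and the supply price is 48 + 20 = 68.
Deadweight loss = ½ · (133 - 68) · (72 - 20) = ½ · 65 · 52 = 1690.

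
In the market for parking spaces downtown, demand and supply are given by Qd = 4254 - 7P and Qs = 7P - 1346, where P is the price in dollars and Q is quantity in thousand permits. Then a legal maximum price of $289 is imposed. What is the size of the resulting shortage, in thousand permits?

In a free market, 4254 - 7P = 7P - 1346 gives the equilibrium P* = 400, Q* = 1454.
The ceiling of 289 is below the equilibrium price 400, so it binds.
At P = 289: Qd = 4254 - 7·289 = 2231 and Qs = 7·289 - 1346 = 677.
Shortage = Qd - Qs = 2231 - 677 = 1554.

1554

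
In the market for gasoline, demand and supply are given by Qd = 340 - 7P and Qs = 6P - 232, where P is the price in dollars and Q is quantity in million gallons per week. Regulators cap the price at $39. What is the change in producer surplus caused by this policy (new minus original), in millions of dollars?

Setting quantity demanded equal to quantity supplied, 340 - 7P = 6P - 232, gives P* = 44 and Q* = 32.
The ceiling of 39 is below the equilibrium price 44, so it binds.
At P = 39: Qd = 340 - 7·39 = 67 and Qs = 6·39 - 232 = 2.
Producer surplus without the control is ½ · (44 - 116/3) · 32 = 256/3.
With the ceiling, producers sell 2 units at 39, so PS = ½ · (39 - 116/3) · 2 = 1/3.
Change in producer surplus = 1/3 - 256/3 = -85.

-85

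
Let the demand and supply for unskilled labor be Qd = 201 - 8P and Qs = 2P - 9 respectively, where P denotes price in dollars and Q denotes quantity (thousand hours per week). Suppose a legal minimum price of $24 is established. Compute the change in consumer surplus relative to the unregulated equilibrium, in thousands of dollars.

-63

Equilibrium: 201 - 8P = 2P - 9, so 210 = 10P and P* = 21, Q* = 33.
Since 24 > 21, the floor is binding.
At P = 24: Qd = 201 - 8·24 = 9 and Qs = 2·24 - 9 = 39.
Consumer surplus without the control is ½ · (25.125 - 21) · 33 = 68.0625.
With the floor, consumers buy 9 units at 24, so CS = ½ · (25.125 - 24) · 9 = 5.0625.
Change in consumer surplus = 5.0625 - 68.0625 = -63.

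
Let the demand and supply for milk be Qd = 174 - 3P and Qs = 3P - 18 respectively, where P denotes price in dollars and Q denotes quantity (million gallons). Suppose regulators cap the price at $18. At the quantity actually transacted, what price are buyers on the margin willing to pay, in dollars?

Without the control the market clears where 174 - 3P = 3P - 18, i.e. P* = 32 and Q* = 78.
Since 18 < 32, the ceiling is binding.
At P = 18: Qd = 174 - 3·18 = 120 and Qs = 3·18 - 18 = 36.
Only 36 units reach the market. On the demand curve, the marginal buyer's willingness to pay at Q = 36 is (174 - 36)/3 = 46.

46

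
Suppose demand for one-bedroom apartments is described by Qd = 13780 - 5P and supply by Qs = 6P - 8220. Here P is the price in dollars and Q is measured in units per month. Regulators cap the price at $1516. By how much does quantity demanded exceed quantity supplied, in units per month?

Setting quantity demanded equal to quantity supplied, 13780 - 5P = 6P - 8220, gives P* = 2000 and Q* = 3780.
Since 1516 < 2000, the ceiling is binding.
At P = 1516: Qd = 13780 - 5·1516 = 6200 and Qs = 6·1516 - 8220 = 876.
Shortage = Qd - Qs = 6200 - 876 = 5324.

5324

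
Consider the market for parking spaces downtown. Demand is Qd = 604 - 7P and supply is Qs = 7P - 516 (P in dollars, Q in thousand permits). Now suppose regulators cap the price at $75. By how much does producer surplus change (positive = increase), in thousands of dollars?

Setting quantity demanded equal to quantity supplied, 604 - 7P = 7P - 516, gives P* = 80 and Q* = 44.
Since 75 < 80, the ceiling is binding.
At P = 75: Qd = 604 - 7·75 = 79 and Qs = 7·75 - 516 = 9.
Producer surplus without the control is ½ · (80 - 516/7) · 44 = 968/7.
With the ceiling, producers sell 9 units at 75, so PS = ½ · (75 - 516/7) · 9 = 81/14.
Change in producer surplus = 81/14 - 968/7 = -132.5.

-132.5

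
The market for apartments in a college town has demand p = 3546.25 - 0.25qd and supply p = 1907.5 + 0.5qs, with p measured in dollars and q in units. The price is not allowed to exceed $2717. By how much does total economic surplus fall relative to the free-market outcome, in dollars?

Rearranging demand gives qd = 14185 - 4p; rearranging supply gives qs = 2p - 3815. Setting quantity demanded equal to quantity supplied, 14185 - 4p = 2p - 3815, gives p* = 3000 and q* = 2185.
Since 2717 < 3000, the ceiling is binding.
At p = 2717: qd = 14185 - 4·2717 = 3317 and qs = 2·2717 - 3815 = 1619.
Quantity traded falls to 1619. At q = 1619 the demand price is (14185 - 1619)/4 = 3141.5 and the supply price is (3815 + 1619)/2 = 2717.
Deadweight loss = ½ · (3141.5 - 2717) · (2185 - 1619) = ½ · 424.5 · 566 = 120133.5.

120133.5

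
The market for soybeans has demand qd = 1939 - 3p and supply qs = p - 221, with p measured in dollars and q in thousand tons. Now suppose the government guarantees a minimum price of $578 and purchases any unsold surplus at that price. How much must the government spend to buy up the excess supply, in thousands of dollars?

87856

In a free market, 1939 - 3p = p - 221 gives the equilibrium p* = 540, q* = 319.
The floor of 578 is above the equilibrium price 540, so it binds.
At p = 578: qd = 1939 - 3·578 = 205 and qs = 578 - 221 = 357.
Surplus = qs - qd = 152.
Government expenditure = surplus × support price = 152 × 578 = 87856.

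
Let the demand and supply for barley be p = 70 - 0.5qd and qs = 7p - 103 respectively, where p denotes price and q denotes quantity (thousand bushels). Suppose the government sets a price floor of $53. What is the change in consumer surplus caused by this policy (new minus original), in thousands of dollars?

-1560

Rearranging demand gives qd = 140 - 2p. Without the control the market clears where 140 - 2p = 7p - 103, i.e. p* = 27 and q* = 86.
Because the floor (53) lies above the market-clearing price, it is binding.
At p = 53: qd = 140 - 2·53 = 34 and qs = 7·53 - 103 = 268.
Consumer surplus without the control is ½ · (70 - 27) · 86 = 1849.
With the floor, consumers buy 34 units at 53, so CS = ½ · (70 - 53) · 34 = 289.
Change in consumer surplus = 289 - 1849 = -1560.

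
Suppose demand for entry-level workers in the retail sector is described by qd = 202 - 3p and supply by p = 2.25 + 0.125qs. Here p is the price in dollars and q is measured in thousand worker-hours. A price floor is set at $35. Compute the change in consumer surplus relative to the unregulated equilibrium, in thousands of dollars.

Rearranging supply gives qs = 8p - 18. In a free market, 202 - 3p = 8p - 18 gives the equilibrium p* = 20, q* = 142.
The floor of 35 is above the equilibrium price 20, so it binds.
At p = 35: qd = 202 - 3·35 = 97 and qs = 8·35 - 18 = 262.
Consumer surplus without the control is ½ · (202/3 - 20) · 142 = 10082/3.
With the floor, consumers buy 97 units at 35, so CS = ½ · (202/3 - 35) · 97 = 9409/6.
Change in consumer surplus = 9409/6 - 10082/3 = -1792.5.

-1792.5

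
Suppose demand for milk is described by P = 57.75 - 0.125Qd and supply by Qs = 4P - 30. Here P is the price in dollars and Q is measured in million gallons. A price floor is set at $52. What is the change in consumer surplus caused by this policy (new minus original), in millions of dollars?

Rearranging demand gives Qd = 462 - 8P. Setting quantity demanded equal to quantity supplied, 462 - 8P = 4P - 30, gives P* = 41 and Q* = 134.
Since 52 > 41, the floor is binding.
At P = 52: Qd = 462 - 8·52 = 46 and Qs = 4·52 - 30 = 178.
Consumer surplus without the control is ½ · (57.75 - 41) · 134 = 1122.25.
With the floor, consumers buy 46 units at 52, so CS = ½ · (57.75 - 52) · 46 = 132.25.
Change in consumer surplus = 132.25 - 1122.25 = -990.

-990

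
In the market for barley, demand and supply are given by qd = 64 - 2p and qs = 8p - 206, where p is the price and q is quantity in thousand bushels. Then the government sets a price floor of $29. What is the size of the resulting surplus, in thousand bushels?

Equilibrium: 64 - 2p = 8p - 206, so 270 = 10p and p* = 27, q* = 10.
Because the floor (29) lies above the market-clearing price, it is binding.
At p = 29: qd = 64 - 2·29 = 6 and qs = 8·29 - 206 = 26.
Surplus = qs - qd = 26 - 6 = 20.

20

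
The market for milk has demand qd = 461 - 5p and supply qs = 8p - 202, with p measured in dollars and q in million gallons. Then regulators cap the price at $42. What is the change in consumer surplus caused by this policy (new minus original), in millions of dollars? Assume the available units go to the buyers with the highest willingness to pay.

Setting quantity demanded equal to quantity supplied, 461 - 5p = 8p - 202, gives p* = 51 and q* = 206.
Because the ceiling (42) lies below the market-clearing price, it is binding.
At p = 42: qd = 461 - 5·42 = 251 and qs = 8·42 - 202 = 134.
Consumer surplus without the control is ½ · (92.2 - 51) · 206 = 4243.6.
With the ceiling, 134 units are sold at 42 (assume they go to the highest-value buyers). The demand price at q = 134 is 65.4, so CS = ½ · [(92.2 - 42) + (65.4 - 42)] · 134 = 4931.2.
Change in consumer surplus = 4931.2 - 4243.6 = 687.6.

687.6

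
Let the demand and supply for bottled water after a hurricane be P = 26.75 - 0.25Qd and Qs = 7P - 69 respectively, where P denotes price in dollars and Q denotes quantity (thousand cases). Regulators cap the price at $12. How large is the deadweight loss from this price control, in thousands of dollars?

154

Rearranging demand gives Qd = 107 - 4P. Equilibrium: 107 - 4P = 7P - 69, so 176 = 11P and P* = 16, Q* = 43.
The ceiling of 12 is below the equilibrium price 16, so it binds.
At P = 12: Qd = 107 - 4·12 = 59 and Qs = 7·12 - 69 = 15.
Quantity traded falls to 15. At Q = 15 the demand price is (107 - 15)/4 = 23 and the supply price is (69 + 15)/7 = 12.
Deadweight loss = ½ · (23 - 12) · (43 - 15) = ½ · 11 · 28 = 154.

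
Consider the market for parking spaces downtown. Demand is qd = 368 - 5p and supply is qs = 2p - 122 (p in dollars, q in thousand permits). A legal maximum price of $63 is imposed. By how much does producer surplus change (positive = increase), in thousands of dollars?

Equilibrium: 368 - 5p = 2p - 122, so 490 = 7p and p* = 70, q* = 18.
Since 63 < 70, the ceiling is binding.
At p = 63: qd = 368 - 5·63 = 53 and qs = 2·63 - 122 = 4.
Producer surplus without the control is ½ · (70 - 61) · 18 = 81.
With the ceiling, producers sell 4 units at 63, so PS = ½ · (63 - 61) · 4 = 4.
Change in producer surplus = 4 - 81 = -77.

-77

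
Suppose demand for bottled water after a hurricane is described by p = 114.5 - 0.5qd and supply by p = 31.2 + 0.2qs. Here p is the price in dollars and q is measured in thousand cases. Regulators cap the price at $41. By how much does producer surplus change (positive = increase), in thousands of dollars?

-1176

Rearranging demand gives qd = 229 - 2p; rearranging supply gives qs = 5p - 156. Without the control the market clears where 229 - 2p = 5p - 156, i.e. p* = 55 and q* = 119.
The ceiling of 41 is below the equilibrium price 55, so it binds.
At p = 41: qd = 229 - 2·41 = 147 and qs = 5·41 - 156 = 49.
Producer surplus without the control is ½ · (55 - 31.2) · 119 = 1416.1.
With the ceiling, producers sell 49 units at 41, so PS = ½ · (41 - 31.2) · 49 = 240.1.
Change in producer surplus = 240.1 - 1416.1 = -1176.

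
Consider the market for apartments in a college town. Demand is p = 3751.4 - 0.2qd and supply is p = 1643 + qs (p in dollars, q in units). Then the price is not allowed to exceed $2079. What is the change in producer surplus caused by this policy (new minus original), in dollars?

Rearranging demand gives qd = 18757 - 5p; rearranging supply gives qs = p - 1643. Equilibrium: 18757 - 5p = p - 1643, so 20400 = 6p and p* = 3400, q* = 1757.
Since 2079 < 3400, the ceiling is binding.
At p = 2079: qd = 18757 - 5·2079 = 8362 and qs = 2079 - 1643 = 436.
Producer surplus without the control is ½ · (3400 - 1643) · 1757 = 1543524.5.
With the ceiling, producers sell 436 units at 2079, so PS = ½ · (2079 - 1643) · 436 = 95048.
Change in producer surplus = 95048 - 1543524.5 = -1448476.5.

-1448476.5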